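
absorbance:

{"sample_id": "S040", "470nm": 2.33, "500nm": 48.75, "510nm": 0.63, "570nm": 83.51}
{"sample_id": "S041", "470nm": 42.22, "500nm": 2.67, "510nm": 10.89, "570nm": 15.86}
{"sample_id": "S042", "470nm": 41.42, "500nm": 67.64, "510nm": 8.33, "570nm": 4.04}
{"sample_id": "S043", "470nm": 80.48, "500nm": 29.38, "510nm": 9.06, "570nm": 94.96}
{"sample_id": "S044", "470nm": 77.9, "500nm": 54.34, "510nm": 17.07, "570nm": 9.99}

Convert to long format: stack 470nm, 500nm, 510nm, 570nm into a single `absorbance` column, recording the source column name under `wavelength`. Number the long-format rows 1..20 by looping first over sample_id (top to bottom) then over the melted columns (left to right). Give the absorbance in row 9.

20 rows total (5 × 4). Row 9: index ⌊(9-1)/4⌋ = 2 into sample_id → S042; (9-1) mod 4 = 0 into the melted columns → 470nm.
So row 9 is (S042, 470nm, 41.42); absorbance = 41.42.

41.42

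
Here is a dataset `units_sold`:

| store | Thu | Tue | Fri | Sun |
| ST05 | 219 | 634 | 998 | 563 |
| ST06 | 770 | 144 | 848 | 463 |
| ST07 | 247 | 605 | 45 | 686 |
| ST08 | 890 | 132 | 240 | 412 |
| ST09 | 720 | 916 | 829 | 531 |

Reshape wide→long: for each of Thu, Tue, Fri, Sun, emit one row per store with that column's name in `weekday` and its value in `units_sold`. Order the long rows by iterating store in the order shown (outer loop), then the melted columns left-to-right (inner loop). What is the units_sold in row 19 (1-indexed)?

20 rows total (5 × 4). Row 19: index ⌊(19-1)/4⌋ = 4 into store → ST09; (19-1) mod 4 = 2 into the melted columns → Fri.
So row 19 is (ST09, Fri, 829); units_sold = 829.

829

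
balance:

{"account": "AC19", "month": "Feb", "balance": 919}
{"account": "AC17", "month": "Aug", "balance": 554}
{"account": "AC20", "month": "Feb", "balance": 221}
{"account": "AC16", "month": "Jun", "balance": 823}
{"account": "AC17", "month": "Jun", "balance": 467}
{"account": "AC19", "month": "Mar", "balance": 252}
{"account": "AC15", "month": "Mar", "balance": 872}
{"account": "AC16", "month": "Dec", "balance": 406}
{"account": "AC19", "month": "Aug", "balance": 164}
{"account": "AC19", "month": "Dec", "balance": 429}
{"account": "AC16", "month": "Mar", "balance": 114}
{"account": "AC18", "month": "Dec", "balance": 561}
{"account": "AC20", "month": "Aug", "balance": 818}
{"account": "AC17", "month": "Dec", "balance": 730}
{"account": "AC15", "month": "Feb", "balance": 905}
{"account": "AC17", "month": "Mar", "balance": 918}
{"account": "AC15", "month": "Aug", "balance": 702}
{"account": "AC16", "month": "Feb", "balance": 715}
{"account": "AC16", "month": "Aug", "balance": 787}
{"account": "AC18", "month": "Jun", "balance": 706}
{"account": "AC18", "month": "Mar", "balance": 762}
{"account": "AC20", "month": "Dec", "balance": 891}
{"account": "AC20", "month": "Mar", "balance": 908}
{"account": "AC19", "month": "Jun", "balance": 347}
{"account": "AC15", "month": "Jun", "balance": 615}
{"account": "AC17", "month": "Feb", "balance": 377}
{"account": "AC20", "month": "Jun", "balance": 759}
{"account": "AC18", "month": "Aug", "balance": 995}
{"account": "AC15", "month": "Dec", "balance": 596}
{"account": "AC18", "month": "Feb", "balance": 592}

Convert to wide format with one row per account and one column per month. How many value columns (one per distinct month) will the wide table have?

5

5 distinct month values: Dec, Mar, Aug, Feb, Jun.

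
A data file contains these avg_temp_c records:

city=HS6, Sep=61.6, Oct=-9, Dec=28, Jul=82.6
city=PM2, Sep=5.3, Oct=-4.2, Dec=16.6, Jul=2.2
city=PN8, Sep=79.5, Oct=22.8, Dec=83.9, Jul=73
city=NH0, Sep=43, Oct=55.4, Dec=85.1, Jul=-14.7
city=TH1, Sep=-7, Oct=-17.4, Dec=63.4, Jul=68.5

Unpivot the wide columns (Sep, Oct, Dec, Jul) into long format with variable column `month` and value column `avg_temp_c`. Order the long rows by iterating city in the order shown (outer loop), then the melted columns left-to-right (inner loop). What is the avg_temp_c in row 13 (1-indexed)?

43

20 rows total (5 × 4). Row 13: index ⌊(13-1)/4⌋ = 3 into city → NH0; (13-1) mod 4 = 0 into the melted columns → Sep.
So row 13 is (NH0, Sep, 43); avg_temp_c = 43.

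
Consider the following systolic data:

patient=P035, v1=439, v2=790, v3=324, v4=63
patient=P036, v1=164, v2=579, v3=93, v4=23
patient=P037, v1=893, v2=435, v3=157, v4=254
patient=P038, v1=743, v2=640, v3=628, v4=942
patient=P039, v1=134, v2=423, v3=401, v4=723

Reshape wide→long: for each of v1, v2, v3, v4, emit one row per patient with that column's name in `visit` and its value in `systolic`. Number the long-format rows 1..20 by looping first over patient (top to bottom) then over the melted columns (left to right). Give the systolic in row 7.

93

20 rows total (5 × 4). Row 7: index ⌊(7-1)/4⌋ = 1 into patient → P036; (7-1) mod 4 = 2 into the melted columns → v3.
So row 7 is (P036, v3, 93); systolic = 93.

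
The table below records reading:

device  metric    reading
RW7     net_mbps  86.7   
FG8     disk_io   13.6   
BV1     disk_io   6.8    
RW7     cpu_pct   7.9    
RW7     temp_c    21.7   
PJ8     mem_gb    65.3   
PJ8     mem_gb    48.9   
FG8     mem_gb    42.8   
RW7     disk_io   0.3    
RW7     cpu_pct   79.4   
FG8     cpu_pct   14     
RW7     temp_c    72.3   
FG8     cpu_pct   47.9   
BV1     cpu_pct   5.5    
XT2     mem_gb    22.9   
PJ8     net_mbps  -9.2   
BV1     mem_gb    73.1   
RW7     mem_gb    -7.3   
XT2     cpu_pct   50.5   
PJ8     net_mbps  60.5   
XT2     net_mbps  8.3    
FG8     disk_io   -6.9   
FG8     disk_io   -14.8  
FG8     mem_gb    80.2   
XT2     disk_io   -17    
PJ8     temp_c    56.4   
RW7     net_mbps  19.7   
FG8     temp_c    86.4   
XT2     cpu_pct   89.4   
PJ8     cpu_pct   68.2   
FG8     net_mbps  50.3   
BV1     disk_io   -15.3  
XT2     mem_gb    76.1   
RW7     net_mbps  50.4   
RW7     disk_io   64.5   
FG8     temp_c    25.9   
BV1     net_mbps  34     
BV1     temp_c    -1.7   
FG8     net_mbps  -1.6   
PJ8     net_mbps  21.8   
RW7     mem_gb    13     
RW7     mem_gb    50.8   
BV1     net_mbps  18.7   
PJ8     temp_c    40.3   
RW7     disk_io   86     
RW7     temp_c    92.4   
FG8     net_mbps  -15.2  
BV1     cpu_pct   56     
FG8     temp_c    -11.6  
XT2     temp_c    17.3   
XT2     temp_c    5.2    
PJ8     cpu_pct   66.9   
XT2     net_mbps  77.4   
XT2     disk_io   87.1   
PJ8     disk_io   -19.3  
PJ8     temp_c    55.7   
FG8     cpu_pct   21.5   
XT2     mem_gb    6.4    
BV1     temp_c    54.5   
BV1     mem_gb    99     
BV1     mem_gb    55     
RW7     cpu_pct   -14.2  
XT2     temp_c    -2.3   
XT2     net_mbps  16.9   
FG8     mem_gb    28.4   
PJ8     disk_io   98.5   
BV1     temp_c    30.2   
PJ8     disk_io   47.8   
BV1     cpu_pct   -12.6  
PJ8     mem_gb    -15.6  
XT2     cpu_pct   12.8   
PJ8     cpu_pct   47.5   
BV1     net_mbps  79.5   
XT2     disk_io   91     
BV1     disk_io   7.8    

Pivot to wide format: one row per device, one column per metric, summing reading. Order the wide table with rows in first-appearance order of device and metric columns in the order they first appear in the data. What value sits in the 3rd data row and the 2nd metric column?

With rows in first-appearance order of device, row 3 is device=BV1. metric columns in first-appearance order: net_mbps, disk_io, cpu_pct, temp_c, mem_gb; column 2 is disk_io.
Long rows with device=BV1, metric=disk_io: 6.8 + -15.3 + 7.8 = -0.7.

-0.7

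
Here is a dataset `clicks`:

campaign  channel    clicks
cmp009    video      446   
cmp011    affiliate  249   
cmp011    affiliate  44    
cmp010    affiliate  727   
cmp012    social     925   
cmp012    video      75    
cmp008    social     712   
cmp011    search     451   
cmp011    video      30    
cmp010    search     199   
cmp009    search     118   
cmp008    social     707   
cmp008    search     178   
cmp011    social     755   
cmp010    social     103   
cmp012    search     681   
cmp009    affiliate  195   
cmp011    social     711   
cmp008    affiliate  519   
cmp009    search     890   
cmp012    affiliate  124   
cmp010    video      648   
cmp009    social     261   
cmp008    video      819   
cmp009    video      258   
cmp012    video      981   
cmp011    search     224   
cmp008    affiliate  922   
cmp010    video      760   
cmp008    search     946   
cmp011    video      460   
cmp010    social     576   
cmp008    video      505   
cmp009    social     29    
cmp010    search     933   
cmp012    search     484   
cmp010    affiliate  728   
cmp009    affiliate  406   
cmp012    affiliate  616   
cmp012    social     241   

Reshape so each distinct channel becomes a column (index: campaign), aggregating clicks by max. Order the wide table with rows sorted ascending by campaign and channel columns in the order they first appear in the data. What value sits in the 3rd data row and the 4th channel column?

933

With rows sorted ascending by campaign, row 3 is campaign=cmp010. channel columns in first-appearance order: video, affiliate, social, search; column 4 is search.
Long rows with campaign=cmp010, channel=search: max(199, 933) = 933.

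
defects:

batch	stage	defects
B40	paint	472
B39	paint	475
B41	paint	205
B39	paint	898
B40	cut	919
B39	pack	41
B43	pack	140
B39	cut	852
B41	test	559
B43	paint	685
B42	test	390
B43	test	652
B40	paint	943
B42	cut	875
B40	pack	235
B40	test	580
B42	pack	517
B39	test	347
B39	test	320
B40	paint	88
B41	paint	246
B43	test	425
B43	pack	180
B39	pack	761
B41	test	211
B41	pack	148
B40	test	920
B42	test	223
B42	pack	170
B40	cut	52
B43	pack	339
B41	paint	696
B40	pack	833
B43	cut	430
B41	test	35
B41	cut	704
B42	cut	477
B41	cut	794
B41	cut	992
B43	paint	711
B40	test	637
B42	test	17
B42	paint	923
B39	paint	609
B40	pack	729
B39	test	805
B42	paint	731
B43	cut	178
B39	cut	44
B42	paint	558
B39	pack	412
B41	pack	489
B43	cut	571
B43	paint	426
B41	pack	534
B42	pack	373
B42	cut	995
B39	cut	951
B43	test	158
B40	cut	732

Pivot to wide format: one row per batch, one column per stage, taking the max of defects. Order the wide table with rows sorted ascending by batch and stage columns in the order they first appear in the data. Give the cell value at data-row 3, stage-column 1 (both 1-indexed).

With rows sorted ascending by batch, row 3 is batch=B41. stage columns in first-appearance order: paint, cut, pack, test; column 1 is paint.
Long rows with batch=B41, stage=paint: max(205, 246, 696) = 696.

696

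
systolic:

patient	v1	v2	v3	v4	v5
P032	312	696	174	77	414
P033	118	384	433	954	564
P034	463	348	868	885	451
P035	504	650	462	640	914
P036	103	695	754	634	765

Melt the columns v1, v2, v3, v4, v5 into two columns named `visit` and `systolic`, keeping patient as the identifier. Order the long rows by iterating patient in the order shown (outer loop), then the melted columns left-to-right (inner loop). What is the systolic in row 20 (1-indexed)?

25 rows total (5 × 5). Row 20: index ⌊(20-1)/5⌋ = 3 into patient → P035; (20-1) mod 5 = 4 into the melted columns → v5.
So row 20 is (P035, v5, 914); systolic = 914.

914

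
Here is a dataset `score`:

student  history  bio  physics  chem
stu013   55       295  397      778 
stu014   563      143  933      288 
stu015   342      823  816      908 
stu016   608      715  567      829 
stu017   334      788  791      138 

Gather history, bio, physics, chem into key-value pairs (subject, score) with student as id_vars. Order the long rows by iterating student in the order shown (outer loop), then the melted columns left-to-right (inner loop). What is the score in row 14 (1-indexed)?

715

20 rows total (5 × 4). Row 14: index ⌊(14-1)/4⌋ = 3 into student → stu016; (14-1) mod 4 = 1 into the melted columns → bio.
So row 14 is (stu016, bio, 715); score = 715.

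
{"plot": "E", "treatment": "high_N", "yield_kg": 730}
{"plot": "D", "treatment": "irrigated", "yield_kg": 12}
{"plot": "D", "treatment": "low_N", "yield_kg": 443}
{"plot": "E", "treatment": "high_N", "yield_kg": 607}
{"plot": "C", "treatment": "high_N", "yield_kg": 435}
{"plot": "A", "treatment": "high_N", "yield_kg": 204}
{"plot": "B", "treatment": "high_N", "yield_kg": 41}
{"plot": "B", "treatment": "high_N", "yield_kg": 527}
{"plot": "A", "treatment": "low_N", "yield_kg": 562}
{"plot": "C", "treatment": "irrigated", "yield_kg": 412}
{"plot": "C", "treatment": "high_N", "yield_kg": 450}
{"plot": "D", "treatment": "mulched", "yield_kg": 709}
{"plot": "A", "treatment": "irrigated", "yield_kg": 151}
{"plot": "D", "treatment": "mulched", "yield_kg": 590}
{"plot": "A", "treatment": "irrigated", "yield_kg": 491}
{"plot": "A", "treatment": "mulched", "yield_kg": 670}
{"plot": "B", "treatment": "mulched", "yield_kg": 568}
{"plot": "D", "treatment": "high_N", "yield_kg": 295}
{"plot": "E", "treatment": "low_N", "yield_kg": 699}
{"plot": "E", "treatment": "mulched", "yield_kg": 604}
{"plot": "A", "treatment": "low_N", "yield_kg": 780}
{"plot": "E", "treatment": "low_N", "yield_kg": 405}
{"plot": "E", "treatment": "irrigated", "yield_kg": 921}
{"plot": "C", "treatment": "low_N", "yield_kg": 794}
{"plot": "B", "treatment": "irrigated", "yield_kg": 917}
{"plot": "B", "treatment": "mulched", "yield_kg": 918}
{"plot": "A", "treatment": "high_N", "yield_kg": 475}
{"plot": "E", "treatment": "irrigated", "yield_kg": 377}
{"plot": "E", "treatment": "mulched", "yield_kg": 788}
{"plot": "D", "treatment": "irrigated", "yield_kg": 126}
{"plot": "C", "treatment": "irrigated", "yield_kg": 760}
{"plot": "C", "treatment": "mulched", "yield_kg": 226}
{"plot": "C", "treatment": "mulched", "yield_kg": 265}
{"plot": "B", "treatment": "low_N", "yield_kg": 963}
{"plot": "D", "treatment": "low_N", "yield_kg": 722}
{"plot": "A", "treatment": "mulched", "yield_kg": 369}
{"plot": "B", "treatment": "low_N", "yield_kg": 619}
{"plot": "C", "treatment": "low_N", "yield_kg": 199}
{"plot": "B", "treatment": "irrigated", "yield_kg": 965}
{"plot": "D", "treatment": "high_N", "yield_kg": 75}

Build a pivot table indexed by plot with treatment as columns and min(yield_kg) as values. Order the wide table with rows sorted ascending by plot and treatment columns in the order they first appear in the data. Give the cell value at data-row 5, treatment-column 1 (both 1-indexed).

With rows sorted ascending by plot, row 5 is plot=E. treatment columns in first-appearance order: high_N, irrigated, low_N, mulched; column 1 is high_N.
Long rows with plot=E, treatment=high_N: min(730, 607) = 607.

607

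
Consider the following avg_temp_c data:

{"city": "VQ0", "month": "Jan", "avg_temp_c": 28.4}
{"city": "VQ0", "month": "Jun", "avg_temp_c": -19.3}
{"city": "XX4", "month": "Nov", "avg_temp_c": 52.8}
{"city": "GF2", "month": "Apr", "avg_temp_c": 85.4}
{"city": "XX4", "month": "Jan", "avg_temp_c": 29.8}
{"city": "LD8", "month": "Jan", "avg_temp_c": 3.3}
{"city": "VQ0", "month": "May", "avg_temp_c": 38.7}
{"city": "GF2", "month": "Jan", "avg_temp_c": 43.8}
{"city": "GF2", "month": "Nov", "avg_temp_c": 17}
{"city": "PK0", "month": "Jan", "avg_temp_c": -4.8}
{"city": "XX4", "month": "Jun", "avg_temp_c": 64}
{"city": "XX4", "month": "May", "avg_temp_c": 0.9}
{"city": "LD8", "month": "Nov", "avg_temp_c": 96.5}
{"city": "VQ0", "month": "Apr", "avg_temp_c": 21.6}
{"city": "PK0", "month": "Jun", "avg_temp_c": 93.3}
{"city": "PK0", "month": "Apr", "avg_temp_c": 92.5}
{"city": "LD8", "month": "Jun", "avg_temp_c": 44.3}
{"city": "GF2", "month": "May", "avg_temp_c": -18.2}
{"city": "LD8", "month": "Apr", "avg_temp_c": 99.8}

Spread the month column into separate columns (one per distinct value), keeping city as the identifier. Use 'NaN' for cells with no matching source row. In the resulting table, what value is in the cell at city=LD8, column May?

No long-format row has city=LD8 and month=May, so the cell is NaN.

NaN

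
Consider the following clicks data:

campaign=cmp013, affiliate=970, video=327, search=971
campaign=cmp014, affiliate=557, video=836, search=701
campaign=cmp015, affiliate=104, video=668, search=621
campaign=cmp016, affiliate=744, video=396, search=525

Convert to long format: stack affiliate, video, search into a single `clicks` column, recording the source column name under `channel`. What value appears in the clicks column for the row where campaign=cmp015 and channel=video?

668

Unpivoting turns each (campaign, wide-column) pair into one long row.
The wide cell at row cmp015, column video holds 668, so the long row (cmp015, video) has clicks=668.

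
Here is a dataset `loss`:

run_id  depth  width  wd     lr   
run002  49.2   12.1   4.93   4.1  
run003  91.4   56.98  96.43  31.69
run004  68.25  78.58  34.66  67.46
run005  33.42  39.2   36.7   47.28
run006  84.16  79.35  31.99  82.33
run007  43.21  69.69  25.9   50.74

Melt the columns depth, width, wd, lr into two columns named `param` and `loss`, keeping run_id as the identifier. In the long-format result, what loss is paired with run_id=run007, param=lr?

50.74

Unpivoting turns each (run_id, wide-column) pair into one long row.
The wide cell at row run007, column lr holds 50.74, so the long row (run007, lr) has loss=50.74.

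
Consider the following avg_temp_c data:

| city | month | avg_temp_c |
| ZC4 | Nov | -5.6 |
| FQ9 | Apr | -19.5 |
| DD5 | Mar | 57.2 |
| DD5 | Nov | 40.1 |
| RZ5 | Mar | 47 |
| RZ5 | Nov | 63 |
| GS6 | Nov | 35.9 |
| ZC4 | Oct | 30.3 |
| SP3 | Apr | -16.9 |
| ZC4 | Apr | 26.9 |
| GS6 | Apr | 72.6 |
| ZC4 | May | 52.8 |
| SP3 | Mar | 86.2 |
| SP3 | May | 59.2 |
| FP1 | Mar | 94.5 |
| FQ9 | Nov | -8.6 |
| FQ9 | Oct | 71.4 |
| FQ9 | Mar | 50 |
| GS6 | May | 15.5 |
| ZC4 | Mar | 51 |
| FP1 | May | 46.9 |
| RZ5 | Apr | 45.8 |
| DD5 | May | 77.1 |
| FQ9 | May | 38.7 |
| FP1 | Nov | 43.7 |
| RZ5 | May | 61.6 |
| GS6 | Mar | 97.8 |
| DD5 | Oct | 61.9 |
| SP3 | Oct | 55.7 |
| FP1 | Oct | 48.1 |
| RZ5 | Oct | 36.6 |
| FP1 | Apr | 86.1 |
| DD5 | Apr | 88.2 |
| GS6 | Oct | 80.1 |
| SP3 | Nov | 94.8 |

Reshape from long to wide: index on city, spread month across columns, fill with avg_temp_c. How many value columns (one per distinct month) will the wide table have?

5 distinct month values: Mar, Apr, Nov, Oct, May.

5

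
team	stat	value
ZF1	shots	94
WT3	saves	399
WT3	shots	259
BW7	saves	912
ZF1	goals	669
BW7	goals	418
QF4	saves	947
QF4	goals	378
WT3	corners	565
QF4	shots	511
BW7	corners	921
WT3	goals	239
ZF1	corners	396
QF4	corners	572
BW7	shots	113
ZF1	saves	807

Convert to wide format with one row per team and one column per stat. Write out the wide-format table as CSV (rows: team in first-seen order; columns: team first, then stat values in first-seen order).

Columns: team plus the 4 distinct stat values (shots, saves, goals, corners).
For example, row ZF1 column shots takes value=94 from the long row (ZF1, shots).

team,shots,saves,goals,corners
ZF1,94,807,669,396
WT3,259,399,239,565
BW7,113,912,418,921
QF4,511,947,378,572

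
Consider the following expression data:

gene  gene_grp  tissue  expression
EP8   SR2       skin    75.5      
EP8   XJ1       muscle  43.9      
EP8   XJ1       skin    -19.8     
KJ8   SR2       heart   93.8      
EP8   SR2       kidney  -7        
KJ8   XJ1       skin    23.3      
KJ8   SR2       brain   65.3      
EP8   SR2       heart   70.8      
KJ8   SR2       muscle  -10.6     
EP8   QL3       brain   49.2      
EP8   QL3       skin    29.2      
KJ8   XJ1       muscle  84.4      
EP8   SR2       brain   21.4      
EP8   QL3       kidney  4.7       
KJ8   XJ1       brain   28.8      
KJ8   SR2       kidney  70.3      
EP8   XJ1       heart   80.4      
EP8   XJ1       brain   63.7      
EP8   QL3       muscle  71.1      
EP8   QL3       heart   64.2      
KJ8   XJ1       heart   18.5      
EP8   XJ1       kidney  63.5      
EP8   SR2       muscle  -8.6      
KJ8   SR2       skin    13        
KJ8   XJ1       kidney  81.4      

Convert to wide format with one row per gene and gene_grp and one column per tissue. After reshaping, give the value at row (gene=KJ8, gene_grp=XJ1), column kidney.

81.4

Wide layout: rows indexed by gene and gene_grp, columns are the 5 distinct tissue values (skin, muscle, heart, kidney, brain).
Cell (gene=KJ8, gene_grp=XJ1, tissue=kidney) draws from the long row where gene=KJ8, gene_grp=XJ1 and tissue=kidney, which has expression=81.4.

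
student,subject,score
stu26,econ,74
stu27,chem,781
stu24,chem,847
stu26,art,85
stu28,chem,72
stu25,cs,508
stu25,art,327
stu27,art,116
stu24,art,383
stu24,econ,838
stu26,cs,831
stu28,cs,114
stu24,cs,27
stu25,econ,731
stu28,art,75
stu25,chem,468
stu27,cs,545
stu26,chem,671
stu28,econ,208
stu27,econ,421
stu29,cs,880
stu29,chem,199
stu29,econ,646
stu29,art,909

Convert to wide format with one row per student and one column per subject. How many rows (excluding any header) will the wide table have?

6 distinct student values → 6 rows.

6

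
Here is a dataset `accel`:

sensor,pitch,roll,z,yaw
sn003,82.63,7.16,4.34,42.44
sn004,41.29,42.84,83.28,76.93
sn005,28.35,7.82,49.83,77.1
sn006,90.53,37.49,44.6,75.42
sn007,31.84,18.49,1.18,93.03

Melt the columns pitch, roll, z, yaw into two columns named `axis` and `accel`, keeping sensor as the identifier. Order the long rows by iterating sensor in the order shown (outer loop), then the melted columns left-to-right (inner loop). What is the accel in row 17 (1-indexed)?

20 rows total (5 × 4). Row 17: index ⌊(17-1)/4⌋ = 4 into sensor → sn007; (17-1) mod 4 = 0 into the melted columns → pitch.
So row 17 is (sn007, pitch, 31.84); accel = 31.84.

31.84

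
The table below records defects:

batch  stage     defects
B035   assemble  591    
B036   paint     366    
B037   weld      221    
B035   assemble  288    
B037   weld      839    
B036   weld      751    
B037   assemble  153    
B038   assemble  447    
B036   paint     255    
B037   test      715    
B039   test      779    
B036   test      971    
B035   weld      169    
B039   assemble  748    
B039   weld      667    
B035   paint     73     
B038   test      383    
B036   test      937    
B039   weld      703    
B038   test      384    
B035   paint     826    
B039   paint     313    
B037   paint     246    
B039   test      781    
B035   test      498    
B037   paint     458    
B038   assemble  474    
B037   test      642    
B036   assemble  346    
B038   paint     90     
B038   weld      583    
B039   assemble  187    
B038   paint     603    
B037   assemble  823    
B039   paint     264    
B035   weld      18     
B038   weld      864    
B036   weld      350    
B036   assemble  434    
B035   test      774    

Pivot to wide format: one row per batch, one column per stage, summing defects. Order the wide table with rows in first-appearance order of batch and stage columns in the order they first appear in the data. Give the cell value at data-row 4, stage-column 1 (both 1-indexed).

921

With rows in first-appearance order of batch, row 4 is batch=B038. stage columns in first-appearance order: assemble, paint, weld, test; column 1 is assemble.
Long rows with batch=B038, stage=assemble: 447 + 474 = 921.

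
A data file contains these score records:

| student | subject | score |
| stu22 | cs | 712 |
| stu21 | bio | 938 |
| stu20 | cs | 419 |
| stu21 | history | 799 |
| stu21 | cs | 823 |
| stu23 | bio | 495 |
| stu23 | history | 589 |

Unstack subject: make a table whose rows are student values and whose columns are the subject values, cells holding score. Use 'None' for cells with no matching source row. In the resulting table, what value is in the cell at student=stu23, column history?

The long row with student=stu23, subject=history has score=589.

589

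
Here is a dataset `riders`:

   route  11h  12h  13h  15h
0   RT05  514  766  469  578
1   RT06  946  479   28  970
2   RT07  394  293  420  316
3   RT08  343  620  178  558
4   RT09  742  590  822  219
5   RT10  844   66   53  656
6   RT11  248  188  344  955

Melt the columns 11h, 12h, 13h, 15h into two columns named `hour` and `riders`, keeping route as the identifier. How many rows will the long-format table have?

7 route values × 4 melted columns = 28 rows.

28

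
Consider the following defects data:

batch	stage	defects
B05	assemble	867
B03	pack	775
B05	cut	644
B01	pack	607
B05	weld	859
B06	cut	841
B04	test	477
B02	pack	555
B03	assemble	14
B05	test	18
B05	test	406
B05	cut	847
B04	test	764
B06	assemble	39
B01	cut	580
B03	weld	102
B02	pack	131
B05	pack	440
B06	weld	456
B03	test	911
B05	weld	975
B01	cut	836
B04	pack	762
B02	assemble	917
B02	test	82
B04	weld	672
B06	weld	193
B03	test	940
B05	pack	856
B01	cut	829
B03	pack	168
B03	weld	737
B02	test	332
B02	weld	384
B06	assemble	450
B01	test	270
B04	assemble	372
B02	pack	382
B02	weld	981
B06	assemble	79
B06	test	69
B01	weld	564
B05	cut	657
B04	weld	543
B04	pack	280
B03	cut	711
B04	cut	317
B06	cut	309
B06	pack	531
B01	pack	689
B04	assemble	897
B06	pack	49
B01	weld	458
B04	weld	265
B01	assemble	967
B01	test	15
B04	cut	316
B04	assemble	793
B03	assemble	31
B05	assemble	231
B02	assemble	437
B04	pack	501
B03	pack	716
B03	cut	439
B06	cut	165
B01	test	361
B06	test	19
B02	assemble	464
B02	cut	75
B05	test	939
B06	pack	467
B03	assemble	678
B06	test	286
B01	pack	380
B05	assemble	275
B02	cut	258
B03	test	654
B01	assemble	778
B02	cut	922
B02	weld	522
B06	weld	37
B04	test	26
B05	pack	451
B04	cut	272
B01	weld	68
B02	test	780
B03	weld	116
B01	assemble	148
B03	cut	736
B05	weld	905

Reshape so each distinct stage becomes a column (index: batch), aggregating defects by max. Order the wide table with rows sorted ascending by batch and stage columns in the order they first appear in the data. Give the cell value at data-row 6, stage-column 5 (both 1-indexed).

With rows sorted ascending by batch, row 6 is batch=B06. stage columns in first-appearance order: assemble, pack, cut, weld, test; column 5 is test.
Long rows with batch=B06, stage=test: max(69, 19, 286) = 286.

286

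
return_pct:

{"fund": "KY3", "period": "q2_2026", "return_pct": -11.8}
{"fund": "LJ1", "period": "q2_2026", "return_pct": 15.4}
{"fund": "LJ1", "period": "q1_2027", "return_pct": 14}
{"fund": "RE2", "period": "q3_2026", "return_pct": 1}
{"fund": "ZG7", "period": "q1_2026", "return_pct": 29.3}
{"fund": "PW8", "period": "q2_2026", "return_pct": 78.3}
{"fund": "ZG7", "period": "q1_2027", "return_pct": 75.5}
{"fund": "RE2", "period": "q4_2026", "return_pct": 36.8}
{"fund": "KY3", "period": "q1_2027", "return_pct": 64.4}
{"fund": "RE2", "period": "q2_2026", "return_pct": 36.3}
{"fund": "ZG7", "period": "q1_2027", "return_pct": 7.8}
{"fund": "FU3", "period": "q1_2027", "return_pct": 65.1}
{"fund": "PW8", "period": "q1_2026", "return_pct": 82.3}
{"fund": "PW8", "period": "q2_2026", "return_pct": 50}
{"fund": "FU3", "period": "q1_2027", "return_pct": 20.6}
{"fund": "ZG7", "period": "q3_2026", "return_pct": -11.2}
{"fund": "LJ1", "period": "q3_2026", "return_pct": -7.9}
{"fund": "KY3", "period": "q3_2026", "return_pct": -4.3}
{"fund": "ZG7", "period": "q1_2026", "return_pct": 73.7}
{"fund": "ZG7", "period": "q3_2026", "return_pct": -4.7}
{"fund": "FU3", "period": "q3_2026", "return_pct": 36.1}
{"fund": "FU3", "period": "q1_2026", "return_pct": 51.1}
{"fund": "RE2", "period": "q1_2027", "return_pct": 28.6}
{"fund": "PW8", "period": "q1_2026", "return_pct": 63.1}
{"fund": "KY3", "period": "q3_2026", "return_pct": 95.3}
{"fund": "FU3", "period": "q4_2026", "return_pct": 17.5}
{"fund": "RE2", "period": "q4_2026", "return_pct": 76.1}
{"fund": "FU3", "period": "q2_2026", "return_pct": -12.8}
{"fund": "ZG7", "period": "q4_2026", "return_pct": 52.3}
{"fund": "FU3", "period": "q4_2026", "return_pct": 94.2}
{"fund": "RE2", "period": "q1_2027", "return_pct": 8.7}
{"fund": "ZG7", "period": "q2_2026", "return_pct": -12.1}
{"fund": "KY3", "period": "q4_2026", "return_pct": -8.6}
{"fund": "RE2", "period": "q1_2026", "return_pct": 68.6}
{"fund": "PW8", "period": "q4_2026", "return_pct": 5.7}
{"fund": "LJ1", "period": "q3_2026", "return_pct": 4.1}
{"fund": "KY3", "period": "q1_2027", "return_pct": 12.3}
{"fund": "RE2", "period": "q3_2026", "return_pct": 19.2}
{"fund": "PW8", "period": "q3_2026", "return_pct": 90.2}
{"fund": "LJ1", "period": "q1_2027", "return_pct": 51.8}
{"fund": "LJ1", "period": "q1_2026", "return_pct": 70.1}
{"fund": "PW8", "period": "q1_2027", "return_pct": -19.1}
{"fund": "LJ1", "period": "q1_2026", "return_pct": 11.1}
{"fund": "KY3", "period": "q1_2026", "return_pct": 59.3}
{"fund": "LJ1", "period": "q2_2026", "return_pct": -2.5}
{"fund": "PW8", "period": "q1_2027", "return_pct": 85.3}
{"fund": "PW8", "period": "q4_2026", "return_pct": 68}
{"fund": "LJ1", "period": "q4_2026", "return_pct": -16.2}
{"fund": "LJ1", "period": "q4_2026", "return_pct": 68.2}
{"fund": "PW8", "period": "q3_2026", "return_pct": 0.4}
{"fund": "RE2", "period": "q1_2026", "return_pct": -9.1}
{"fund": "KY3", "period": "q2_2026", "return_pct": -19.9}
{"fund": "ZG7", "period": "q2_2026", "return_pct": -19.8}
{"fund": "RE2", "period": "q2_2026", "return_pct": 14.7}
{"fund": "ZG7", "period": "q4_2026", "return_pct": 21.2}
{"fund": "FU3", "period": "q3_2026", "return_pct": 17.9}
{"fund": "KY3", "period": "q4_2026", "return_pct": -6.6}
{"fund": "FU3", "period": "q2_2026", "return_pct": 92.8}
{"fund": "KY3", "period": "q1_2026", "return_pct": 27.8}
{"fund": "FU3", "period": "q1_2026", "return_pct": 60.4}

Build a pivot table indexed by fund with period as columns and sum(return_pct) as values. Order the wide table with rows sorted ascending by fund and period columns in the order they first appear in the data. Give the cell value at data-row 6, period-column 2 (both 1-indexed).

With rows sorted ascending by fund, row 6 is fund=ZG7. period columns in first-appearance order: q2_2026, q1_2027, q3_2026, q1_2026, q4_2026; column 2 is q1_2027.
Long rows with fund=ZG7, period=q1_2027: 75.5 + 7.8 = 83.3.

83.3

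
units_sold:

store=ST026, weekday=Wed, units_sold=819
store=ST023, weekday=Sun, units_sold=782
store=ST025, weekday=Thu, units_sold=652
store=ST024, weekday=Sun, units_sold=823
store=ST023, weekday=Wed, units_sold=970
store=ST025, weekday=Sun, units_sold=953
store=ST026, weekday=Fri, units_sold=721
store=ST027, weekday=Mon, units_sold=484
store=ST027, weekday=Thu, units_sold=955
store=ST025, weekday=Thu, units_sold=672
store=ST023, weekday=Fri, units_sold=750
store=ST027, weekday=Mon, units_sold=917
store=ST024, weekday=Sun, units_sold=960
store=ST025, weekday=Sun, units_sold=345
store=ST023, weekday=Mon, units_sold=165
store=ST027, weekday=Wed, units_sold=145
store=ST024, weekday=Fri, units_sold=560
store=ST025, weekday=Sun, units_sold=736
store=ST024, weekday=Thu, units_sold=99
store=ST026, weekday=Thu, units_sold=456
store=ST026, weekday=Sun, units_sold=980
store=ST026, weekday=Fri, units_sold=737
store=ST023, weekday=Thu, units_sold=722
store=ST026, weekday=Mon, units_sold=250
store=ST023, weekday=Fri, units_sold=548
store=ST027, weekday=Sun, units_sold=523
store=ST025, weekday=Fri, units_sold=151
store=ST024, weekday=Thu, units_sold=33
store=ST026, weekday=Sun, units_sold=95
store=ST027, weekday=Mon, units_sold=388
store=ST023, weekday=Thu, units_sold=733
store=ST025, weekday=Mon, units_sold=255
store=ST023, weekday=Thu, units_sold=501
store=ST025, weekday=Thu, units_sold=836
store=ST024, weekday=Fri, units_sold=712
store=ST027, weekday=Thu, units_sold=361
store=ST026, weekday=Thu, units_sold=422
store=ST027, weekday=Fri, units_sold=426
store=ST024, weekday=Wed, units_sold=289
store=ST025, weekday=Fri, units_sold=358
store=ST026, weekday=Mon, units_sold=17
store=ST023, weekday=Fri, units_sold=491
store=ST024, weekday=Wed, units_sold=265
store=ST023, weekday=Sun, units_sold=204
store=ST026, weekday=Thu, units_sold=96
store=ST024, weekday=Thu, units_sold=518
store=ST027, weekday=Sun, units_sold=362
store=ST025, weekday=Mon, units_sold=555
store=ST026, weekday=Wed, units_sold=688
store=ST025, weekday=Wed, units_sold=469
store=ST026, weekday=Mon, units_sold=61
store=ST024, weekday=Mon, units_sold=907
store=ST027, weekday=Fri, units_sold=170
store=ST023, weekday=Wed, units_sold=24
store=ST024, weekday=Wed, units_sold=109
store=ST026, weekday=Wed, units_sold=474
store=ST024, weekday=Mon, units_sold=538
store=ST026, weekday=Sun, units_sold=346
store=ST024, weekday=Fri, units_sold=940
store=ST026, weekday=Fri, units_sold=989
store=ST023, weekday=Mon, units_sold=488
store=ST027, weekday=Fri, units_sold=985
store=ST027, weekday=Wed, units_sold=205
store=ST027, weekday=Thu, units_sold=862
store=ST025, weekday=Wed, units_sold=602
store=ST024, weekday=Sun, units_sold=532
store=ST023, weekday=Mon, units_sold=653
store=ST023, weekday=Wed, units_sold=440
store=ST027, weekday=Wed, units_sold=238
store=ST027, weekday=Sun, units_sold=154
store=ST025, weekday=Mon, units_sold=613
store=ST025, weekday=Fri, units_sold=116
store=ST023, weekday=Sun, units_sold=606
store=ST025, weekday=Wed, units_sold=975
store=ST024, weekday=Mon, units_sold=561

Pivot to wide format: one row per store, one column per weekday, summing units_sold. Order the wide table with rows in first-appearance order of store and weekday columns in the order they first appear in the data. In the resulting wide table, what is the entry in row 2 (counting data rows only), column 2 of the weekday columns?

With rows in first-appearance order of store, row 2 is store=ST023. weekday columns in first-appearance order: Wed, Sun, Thu, Fri, Mon; column 2 is Sun.
Long rows with store=ST023, weekday=Sun: 782 + 204 + 606 = 1592.

1592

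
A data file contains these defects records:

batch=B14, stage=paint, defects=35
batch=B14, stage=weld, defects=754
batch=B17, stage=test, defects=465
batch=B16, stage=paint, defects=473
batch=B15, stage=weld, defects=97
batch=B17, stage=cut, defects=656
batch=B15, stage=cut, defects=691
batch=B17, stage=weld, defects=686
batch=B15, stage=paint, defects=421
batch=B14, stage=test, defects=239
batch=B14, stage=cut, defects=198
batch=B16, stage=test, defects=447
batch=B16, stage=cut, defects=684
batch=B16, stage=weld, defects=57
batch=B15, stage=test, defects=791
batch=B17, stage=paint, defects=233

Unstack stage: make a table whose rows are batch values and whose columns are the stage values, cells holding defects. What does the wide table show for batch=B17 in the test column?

Wide layout: rows indexed by batch, columns are the 4 distinct stage values (paint, weld, test, cut).
Cell (batch=B17, stage=test) draws from the long row where batch=B17 and stage=test, which has defects=465.

465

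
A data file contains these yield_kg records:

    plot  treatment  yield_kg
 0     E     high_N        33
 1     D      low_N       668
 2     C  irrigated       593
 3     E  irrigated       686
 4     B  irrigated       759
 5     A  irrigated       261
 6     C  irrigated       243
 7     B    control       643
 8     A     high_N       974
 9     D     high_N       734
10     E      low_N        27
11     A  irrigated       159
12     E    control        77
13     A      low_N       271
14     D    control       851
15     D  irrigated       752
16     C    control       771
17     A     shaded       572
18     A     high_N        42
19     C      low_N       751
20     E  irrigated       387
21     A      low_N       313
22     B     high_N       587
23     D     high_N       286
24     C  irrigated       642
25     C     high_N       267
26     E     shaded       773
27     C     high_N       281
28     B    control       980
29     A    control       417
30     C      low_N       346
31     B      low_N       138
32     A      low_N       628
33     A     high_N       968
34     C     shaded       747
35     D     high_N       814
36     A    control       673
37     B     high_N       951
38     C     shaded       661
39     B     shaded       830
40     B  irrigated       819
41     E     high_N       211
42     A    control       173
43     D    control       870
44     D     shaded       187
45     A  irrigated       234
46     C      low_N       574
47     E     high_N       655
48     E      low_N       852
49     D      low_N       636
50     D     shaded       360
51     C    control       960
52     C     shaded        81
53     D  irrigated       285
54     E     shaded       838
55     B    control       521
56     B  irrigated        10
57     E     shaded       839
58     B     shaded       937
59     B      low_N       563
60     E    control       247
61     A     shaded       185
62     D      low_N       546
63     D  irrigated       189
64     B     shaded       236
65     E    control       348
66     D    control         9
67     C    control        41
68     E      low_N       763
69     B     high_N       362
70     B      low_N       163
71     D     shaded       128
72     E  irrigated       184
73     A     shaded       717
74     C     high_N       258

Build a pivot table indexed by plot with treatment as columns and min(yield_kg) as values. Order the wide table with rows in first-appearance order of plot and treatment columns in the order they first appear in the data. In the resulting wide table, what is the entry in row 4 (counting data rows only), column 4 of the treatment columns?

521

With rows in first-appearance order of plot, row 4 is plot=B. treatment columns in first-appearance order: high_N, low_N, irrigated, control, shaded; column 4 is control.
Long rows with plot=B, treatment=control: min(643, 980, 521) = 521.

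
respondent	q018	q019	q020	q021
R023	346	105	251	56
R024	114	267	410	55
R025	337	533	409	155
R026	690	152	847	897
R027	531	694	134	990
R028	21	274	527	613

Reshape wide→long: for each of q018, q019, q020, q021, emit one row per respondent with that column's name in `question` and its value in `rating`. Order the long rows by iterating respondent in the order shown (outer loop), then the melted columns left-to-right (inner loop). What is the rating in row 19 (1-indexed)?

24 rows total (6 × 4). Row 19: index ⌊(19-1)/4⌋ = 4 into respondent → R027; (19-1) mod 4 = 2 into the melted columns → q020.
So row 19 is (R027, q020, 134); rating = 134.

134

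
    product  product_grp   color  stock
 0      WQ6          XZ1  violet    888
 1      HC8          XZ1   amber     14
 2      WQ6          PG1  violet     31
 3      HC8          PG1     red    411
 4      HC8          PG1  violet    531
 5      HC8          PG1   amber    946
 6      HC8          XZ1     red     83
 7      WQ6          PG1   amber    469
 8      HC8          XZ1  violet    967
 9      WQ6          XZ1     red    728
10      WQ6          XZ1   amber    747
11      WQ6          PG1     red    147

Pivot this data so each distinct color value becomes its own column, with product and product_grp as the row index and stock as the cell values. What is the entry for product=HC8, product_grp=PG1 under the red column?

Wide layout: rows indexed by product and product_grp, columns are the 3 distinct color values (violet, amber, red).
Cell (product=HC8, product_grp=PG1, color=red) draws from the long row where product=HC8, product_grp=PG1 and color=red, which has stock=411.

411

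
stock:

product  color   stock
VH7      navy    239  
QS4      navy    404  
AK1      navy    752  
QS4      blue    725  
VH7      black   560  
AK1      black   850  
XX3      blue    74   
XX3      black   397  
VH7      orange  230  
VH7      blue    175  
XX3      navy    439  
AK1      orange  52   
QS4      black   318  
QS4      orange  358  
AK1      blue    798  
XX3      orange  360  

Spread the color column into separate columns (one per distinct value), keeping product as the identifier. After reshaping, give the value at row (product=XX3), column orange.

Wide layout: rows indexed by product, columns are the 4 distinct color values (navy, blue, black, orange).
Cell (product=XX3, color=orange) draws from the long row where product=XX3 and color=orange, which has stock=360.

360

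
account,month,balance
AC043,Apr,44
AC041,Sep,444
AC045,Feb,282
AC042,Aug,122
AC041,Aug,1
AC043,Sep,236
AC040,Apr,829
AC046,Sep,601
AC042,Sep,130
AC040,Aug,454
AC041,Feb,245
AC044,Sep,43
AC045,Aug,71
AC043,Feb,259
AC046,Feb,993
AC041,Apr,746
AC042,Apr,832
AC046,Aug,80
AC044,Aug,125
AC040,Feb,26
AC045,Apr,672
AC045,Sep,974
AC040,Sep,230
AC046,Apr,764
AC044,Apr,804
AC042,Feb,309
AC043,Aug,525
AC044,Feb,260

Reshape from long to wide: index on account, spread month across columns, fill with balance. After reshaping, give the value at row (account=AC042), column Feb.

309

Wide layout: rows indexed by account, columns are the 4 distinct month values (Apr, Sep, Feb, Aug).
Cell (account=AC042, month=Feb) draws from the long row where account=AC042 and month=Feb, which has balance=309.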